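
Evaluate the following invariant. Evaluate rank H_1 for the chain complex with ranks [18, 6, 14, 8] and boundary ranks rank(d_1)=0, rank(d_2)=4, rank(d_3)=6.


rank H_k = rank(ker d_k) - rank(im d_{k+1}).
rank(ker d_1) = rank(C_1) - rank(d_1) = 6 - 0 = 6.
rank(im d_{1+1}) = 4.
rank H_1 = 6 - 4 = 2

2


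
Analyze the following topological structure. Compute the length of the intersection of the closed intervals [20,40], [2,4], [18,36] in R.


Intersection = [max(a_i), min(b_i)] = [20, 4].
Since 20 > 4, the intersection is empty.
Length = 0

0


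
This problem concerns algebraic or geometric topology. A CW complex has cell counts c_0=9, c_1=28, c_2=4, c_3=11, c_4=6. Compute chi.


chi = sum_k (-1)^k c_k.
= (-1)^0*9 + (-1)^1*28 + (-1)^2*4 + (-1)^3*11 + (-1)^4*6
= (9) + (-28) + (4) + (-11) + (6)
= -20

-20


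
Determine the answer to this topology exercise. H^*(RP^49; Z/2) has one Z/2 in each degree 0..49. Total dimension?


H^k(RP^49; Z/2) = Z/2 for each 0 <= k <= 49.
Total dimension = 49 + 1 = 50

50


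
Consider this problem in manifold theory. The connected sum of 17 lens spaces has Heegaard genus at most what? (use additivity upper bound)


Heegaard genus satisfies g(A#B) <= g(A) + g(B).
Each lens space has g = 1.
Upper bound: 17 * 1 = 17

17


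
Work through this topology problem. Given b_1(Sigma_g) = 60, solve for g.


For a closed orientable surface: b_1 = 2g.
60 = 2g
g = 60 / 2 = 30

30


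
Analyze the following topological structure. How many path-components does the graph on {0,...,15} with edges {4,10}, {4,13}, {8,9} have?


Run DFS/union-find over 16 vertices.
V = 16, E = 3.
Number of components = 13

13


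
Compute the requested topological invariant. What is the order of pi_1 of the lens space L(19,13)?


pi_1(L(p,q)) = Z/pZ for any q coprime to p.
|pi_1(L(19,13))| = 19

19


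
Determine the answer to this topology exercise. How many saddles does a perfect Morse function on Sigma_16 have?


A perfect Morse function has m_k = b_k.
For Sigma_16: b_0=1, b_1=2g=32, b_2=1.
Saddles m_1 = 2g = 32

32


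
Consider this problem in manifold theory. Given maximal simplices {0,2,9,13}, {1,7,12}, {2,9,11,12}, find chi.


Enumerate all faces; f-vector: f_0=8, f_1=14, f_2=9, f_3=2.
chi = sum (-1)^k f_k = 1

1


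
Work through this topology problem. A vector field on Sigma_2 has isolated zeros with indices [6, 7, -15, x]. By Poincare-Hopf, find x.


Poincare-Hopf: sum of indices = chi(M).
chi(Sigma_2) = 2 - 2*2 = -2.
Sum of known indices = -2.
x = chi - (sum known) = -2 - (-2) = 0

0


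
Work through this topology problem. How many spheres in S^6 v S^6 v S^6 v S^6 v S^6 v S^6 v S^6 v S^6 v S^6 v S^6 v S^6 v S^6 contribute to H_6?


For a wedge of spheres, H_k (k>0) is free on one generator per sphere of dimension k.
Spheres of dimension 6: count = 12.
b_6 = 12

12


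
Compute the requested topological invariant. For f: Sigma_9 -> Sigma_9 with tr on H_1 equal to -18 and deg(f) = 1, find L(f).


L(f) = tr(f_0*) - tr(f_1*) + tr(f_2*).
= 1 - (-18) + (1)
= 20

20


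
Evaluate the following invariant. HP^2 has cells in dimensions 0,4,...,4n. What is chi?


HP^2 has one cell in each dimension 0, 4, ..., 4*2 (2+1 cells, all even-dim).
chi = 2 + 1 = 3

3


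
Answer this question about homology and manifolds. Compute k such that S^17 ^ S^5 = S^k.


S^m ^ S^n = S^{m+n}.
k = 17 + 5 = 22

22


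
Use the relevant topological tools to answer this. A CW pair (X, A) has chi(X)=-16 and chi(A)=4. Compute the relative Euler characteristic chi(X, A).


Relative Euler characteristic: chi(X, A) = chi(X) - chi(A).
= -16 - (4) = -20

-20


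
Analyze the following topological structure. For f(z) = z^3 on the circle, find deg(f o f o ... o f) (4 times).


deg(f) = 3. Degree is multiplicative: deg(f^4) = (deg f)^4.
deg(f^4) = (3)^4 = 81

81


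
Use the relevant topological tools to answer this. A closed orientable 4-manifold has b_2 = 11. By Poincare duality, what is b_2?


Poincare duality for closed orientable n-manifolds: b_k = b_{n-k}.
Here n = 4, so b_2 = b_2 = 11

11


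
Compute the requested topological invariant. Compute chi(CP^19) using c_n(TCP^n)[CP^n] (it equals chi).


For any closed oriented manifold, <e(TM),[M]> = chi(M).
chi(CP^19) = 19+1 = 20

20


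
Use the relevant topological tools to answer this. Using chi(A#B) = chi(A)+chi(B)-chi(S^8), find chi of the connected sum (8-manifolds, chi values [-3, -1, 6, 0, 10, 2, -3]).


For n-manifolds: chi(A#B) = chi(A) + chi(B) - chi(S^8).
chi(S^8) = 1 + (-1)^8 = 2.
chi(#) = (sum chi_i) - (7-1)*chi(S^8) = 11 - 6*2 = -1

-1


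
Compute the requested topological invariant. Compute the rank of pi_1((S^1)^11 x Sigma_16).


pi_1(A x B) = pi_1(A) x pi_1(B); rank of abelianization = b_1.
b_1(T^11) = 11, b_1(Sigma_16) = 2*16 = 32.
b_1(product) = 11 + 32 = 43

43


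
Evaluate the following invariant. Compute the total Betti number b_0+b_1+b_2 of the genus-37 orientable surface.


For Sigma_37: b_0 = 1, b_1 = 2g = 74, b_2 = 1.
Total = 1 + 74 + 1 = 76

76


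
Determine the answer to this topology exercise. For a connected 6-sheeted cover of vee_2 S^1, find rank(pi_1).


Nielsen-Schreier: an index-n subgroup of F_r is free of rank 1 + n(r-1).
Equivalently: chi(cover) = n*chi(base); chi(vee_r S^1) = 1 - 2 = -1.
chi(E) = 6*(-1) = -6; rank = 1 - chi(E) = 1 - (-6) = 7.
rank = 1 + 6*(2-1) = 1 + 6 = 7

7


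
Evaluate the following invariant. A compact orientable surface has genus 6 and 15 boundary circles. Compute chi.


For a compact orientable surface with genus g and b boundary components: chi = 2 - 2g - b.
chi = 2 - 2*6 - 15 = 2 - 12 - 15 = -25

-25


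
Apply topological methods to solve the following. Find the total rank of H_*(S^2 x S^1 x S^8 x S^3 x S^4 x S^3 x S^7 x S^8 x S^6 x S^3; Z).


Total Betti number is multiplicative under products.
Each S^d (d>=1) has total Betti number 2.
There are 10 sphere factors.
Total = 2^10 = 1024

1024


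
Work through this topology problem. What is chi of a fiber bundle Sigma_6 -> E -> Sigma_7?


For a fiber bundle F -> E -> B (with CW structure): chi(E) = chi(B) * chi(F).
chi(Sigma_7) = -12, chi(Sigma_6) = -10.
chi(E) = (-12) * (-10) = 120

120


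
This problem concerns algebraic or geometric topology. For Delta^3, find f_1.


Delta^3 has 3+1 vertices. A 1-face is a choice of 1+1 vertices.
f_1 = C(3+1, 1+1) = C(4,2) = 6

6


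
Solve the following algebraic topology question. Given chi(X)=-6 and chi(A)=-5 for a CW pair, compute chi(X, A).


Relative Euler characteristic: chi(X, A) = chi(X) - chi(A).
= -6 - (-5) = -1

-1


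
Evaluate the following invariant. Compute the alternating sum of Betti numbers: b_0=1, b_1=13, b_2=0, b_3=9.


chi = sum_k (-1)^k b_k.
= (1) + (-13) + (0) + (-9)
= -21

-21


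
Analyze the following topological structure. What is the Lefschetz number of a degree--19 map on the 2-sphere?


On S^2: L(f) = tr(f_0*) + (-1)^2 tr(f_2*) = 1 + (-1)^2 * deg(f).
L(f) = 1 + (-1)^2 * -19 = 1 + -19 = -18

-18


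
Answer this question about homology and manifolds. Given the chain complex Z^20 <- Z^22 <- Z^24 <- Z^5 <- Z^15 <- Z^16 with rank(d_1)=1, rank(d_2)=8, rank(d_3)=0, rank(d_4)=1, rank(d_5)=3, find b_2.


rank H_k = rank(ker d_k) - rank(im d_{k+1}).
rank(ker d_2) = rank(C_2) - rank(d_2) = 24 - 8 = 16.
rank(im d_{2+1}) = 0.
rank H_2 = 16 - 0 = 16

16


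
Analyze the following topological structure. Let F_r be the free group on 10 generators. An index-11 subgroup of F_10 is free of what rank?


Nielsen-Schreier: an index-n subgroup of F_r is free of rank 1 + n(r-1).
Equivalently: chi(cover) = n*chi(base); chi(vee_r S^1) = 1 - 10 = -9.
chi(E) = 11*(-9) = -99; rank = 1 - chi(E) = 1 - (-99) = 100.
rank = 1 + 11*(10-1) = 1 + 99 = 100

100


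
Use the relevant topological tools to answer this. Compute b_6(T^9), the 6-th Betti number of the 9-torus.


By the Kunneth formula, b_k(T^n) = C(n,k).
b_6(T^9) = C(9,6).
C(9,6) = 9!/(6!*3!) = 84

84


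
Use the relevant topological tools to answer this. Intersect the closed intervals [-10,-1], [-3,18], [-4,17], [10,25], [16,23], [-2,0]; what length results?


Intersection = [max(a_i), min(b_i)] = [16, -1].
Since 16 > -1, the intersection is empty.
Length = 0

0


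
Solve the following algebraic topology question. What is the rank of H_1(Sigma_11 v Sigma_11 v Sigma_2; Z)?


For a wedge X v Y: reduced H_k(X v Y) = H_k(X) + H_k(Y).
Each Sigma_g contributes b_1 = 2g.
b_1 = 22 + 22 + 4 = 48

48


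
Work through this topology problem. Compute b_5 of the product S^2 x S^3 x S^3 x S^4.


Each S^d has Poincare polynomial 1 + t^d.
The product S^2 x S^3 x S^3 x S^4 has Poincare polynomial prod(1+t^d_i).
Expanding: b_0=1, b_2=1, b_3=2, b_4=1, b_5=2, b_6=2, b_7=2, b_8=1, b_9=2, b_10=1, b_12=1.
b_5 = 2

2


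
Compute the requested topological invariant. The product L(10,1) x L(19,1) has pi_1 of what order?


pi_1(X x Y) = pi_1(X) x pi_1(Y).
pi_1(L(10,1)) = Z/10, pi_1(L(19,1)) = Z/19.
|Z/10 x Z/19| = 10 * 19 = 190

190


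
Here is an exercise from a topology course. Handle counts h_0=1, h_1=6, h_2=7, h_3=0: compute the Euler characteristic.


Handles of index k contribute (-1)^k to chi (same as CW cells).
chi = (1) + (-6) + (7) + (0) = 2

2


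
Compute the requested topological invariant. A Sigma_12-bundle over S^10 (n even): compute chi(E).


chi(S^10) = 2 (n even), chi(Sigma_12) = 2 - 2*12 = -22.
chi(E) = 2 * (-22) = -44

-44


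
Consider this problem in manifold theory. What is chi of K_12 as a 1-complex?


K_12: V = 12, E = C(12,2) = 66.
chi = V - E = 12 - 66 = -54

-54


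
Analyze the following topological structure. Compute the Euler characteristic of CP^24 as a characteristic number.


For any closed oriented manifold, <e(TM),[M]> = chi(M).
chi(CP^24) = 24+1 = 25

25


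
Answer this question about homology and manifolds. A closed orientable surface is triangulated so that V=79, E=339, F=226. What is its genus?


chi = V - E + F = 79 - 339 + 226 = -34
For orientable closed surface: chi = 2 - 2g, so g = (2 - chi)/2.
g = (2 - (-34)) / 2 = 36 / 2 = 18

18


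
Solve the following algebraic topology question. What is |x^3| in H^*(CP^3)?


|x| = 2 in H^*(CP^n).
|x^3| = 3 * |x| = 3 * 2 = 6

6


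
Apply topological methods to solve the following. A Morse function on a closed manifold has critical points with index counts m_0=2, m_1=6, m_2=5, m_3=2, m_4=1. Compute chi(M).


Morse theory: chi(M) = sum_k (-1)^k m_k where m_k = #(index-k critical points).
= (2) + (-6) + (5) + (-2) + (1) = 0

0


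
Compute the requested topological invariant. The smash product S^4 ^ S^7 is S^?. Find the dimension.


S^m ^ S^n = S^{m+n}.
k = 4 + 7 = 11

11


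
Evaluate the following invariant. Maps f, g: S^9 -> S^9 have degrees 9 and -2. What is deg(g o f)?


Degree is multiplicative under composition: deg(g o f) = deg(g) * deg(f).
= -2 * 9 = -18

-18


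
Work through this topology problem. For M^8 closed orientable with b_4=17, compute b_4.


Poincare duality for closed orientable n-manifolds: b_k = b_{n-k}.
Here n = 8, so b_4 = b_4 = 17

17


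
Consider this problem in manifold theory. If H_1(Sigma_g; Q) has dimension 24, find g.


For a closed orientable surface: b_1 = 2g.
24 = 2g
g = 24 / 2 = 12

12


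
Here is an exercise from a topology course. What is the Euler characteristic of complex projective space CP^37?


CP^37 has one cell in each even dimension 0, 2, ..., 2*37 (37+1 cells total).
All cells are even-dimensional, so chi = number of cells.
chi = 37 + 1 = 38

38


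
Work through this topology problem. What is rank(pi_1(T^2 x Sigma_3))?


pi_1(A x B) = pi_1(A) x pi_1(B); rank of abelianization = b_1.
b_1(T^2) = 2, b_1(Sigma_3) = 2*3 = 6.
b_1(product) = 2 + 6 = 8

8


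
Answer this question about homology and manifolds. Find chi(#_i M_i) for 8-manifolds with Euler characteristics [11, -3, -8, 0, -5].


For n-manifolds: chi(A#B) = chi(A) + chi(B) - chi(S^8).
chi(S^8) = 1 + (-1)^8 = 2.
chi(#) = (sum chi_i) - (5-1)*chi(S^8) = -5 - 4*2 = -13

-13


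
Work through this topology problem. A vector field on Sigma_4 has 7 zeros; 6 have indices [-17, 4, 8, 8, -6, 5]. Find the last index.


Poincare-Hopf: sum of indices = chi(M).
chi(Sigma_4) = 2 - 2*4 = -6.
Sum of known indices = 2.
x = chi - (sum known) = -6 - (2) = -8

-8


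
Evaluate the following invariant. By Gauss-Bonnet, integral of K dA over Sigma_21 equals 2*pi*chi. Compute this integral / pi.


Gauss-Bonnet: integral K dA = 2*pi*chi(M).
chi(Sigma_21) = 2 - 2*21 = -40.
(integral K dA)/pi = 2*chi = 2*(-40) = -80

-80


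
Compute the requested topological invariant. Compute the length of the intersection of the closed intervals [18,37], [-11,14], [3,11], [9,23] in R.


Intersection = [max(a_i), min(b_i)] = [18, 11].
Since 18 > 11, the intersection is empty.
Length = 0

0


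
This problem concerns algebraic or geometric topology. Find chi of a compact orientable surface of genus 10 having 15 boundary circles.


For a compact orientable surface with genus g and b boundary components: chi = 2 - 2g - b.
chi = 2 - 2*10 - 15 = 2 - 20 - 15 = -33

-33


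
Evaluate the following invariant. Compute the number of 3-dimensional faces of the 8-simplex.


Delta^8 has 8+1 vertices. A 3-face is a choice of 3+1 vertices.
f_3 = C(8+1, 3+1) = C(9,4) = 126

126


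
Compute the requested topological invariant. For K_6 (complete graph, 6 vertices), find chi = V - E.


K_6: V = 6, E = C(6,2) = 15.
chi = V - E = 6 - 15 = -9

-9


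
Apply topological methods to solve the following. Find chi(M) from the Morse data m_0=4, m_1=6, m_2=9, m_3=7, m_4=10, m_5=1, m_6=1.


Morse theory: chi(M) = sum_k (-1)^k m_k where m_k = #(index-k critical points).
= (4) + (-6) + (9) + (-7) + (10) + (-1) + (1) = 10

10


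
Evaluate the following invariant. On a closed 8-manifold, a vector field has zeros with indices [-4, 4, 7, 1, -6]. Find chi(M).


Poincare-Hopf: chi(M) = sum of indices of zeros.
chi = (-4) + (4) + (7) + (1) + (-6) = 2

2


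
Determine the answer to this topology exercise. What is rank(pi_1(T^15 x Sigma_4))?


pi_1(A x B) = pi_1(A) x pi_1(B); rank of abelianization = b_1.
b_1(T^15) = 15, b_1(Sigma_4) = 2*4 = 8.
b_1(product) = 15 + 8 = 23

23


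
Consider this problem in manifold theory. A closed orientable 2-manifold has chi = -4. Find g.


chi = 2 - 2g for closed orientable surfaces.
-4 = 2 - 2g
2g = 2 - (-4) = 6
g = 3

3


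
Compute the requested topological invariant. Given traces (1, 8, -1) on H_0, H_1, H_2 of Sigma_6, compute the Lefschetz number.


L(f) = tr(f_0*) - tr(f_1*) + tr(f_2*).
= 1 - (8) + (-1)
= -8

-8


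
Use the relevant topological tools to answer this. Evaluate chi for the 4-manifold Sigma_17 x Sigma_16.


chi(Sigma_17) = 2 - 2*17 = -32
chi(Sigma_16) = 2 - 2*16 = -30
chi(product) = (-32) * (-30) = 960

960


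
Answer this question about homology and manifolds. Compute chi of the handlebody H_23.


A genus-g handlebody deformation retracts to a wedge of g circles.
chi(vee_g S^1) = 1 - g.
chi(H_23) = 1 - 23 = -22

-22


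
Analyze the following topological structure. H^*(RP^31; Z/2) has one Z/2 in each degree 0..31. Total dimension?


H^k(RP^31; Z/2) = Z/2 for each 0 <= k <= 31.
Total dimension = 31 + 1 = 32

32


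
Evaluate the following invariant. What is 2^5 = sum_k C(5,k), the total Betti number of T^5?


b_k(T^5) = C(5,k), so the sum over k is sum_k C(5,k) = 2^5.
Total = 2^5 = 32

32


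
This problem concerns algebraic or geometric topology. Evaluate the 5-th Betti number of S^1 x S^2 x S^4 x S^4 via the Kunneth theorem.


Each S^d has Poincare polynomial 1 + t^d.
The product S^1 x S^2 x S^4 x S^4 has Poincare polynomial prod(1+t^d_i).
Expanding: b_0=1, b_1=1, b_2=1, b_3=1, b_4=2, b_5=2, b_6=2, b_7=2, b_8=1, b_9=1, b_10=1, b_11=1.
b_5 = 2

2


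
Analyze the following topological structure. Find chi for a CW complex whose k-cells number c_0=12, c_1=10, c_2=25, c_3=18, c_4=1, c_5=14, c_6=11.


chi = sum_k (-1)^k c_k.
= (-1)^0*12 + (-1)^1*10 + (-1)^2*25 + (-1)^3*18 + (-1)^4*1 + (-1)^5*14 + (-1)^6*11
= (12) + (-10) + (25) + (-18) + (1) + (-14) + (11)
= 7

7


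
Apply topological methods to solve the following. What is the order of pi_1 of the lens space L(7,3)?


pi_1(L(p,q)) = Z/pZ for any q coprime to p.
|pi_1(L(7,3))| = 7

7


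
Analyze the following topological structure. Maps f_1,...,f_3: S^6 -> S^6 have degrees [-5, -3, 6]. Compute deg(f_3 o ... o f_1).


Degree is multiplicative: deg(composition) = product of degrees.
= (-5) * (-3) * (6) = 90

90


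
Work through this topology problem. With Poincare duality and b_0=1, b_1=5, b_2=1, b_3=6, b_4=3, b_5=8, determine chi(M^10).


By Poincare duality b_k = b_{10-k}, so full Betti numbers: b_0=1, b_1=5, b_2=1, b_3=6, b_4=3, b_5=8, b_6=3, b_7=6, b_8=1, b_9=5, b_10=1.
chi = sum (-1)^k b_k = -20

-20


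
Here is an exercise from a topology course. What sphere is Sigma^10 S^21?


Each suspension raises dimension by 1: Sigma S^n = S^{n+1}.
Sigma^10 S^21 = S^{21+10} = S^31

31


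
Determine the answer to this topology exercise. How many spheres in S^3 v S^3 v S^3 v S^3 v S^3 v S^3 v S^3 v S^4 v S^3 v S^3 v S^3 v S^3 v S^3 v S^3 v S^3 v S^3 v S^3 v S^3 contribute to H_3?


For a wedge of spheres, H_k (k>0) is free on one generator per sphere of dimension k.
Spheres of dimension 3: count = 17.
b_3 = 17

17


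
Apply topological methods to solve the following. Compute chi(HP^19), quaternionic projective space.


HP^19 has one cell in each dimension 0, 4, ..., 4*19 (19+1 cells, all even-dim).
chi = 19 + 1 = 20

20


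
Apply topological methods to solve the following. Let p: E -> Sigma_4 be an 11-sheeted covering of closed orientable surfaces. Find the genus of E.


For an n-sheeted cover: chi(E) = n * chi(B).
chi(Sigma_4) = 2 - 2*4 = -6.
chi(E) = 11 * (-6) = -66.
genus(E) = (2 - chi(E))/2 = (2 - (-66))/2 = 68/2 = 34

34


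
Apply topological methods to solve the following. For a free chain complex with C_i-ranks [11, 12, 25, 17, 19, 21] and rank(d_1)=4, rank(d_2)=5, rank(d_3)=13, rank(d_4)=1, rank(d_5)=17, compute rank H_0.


rank H_k = rank(ker d_k) - rank(im d_{k+1}).
rank(ker d_0) = rank(C_0) - rank(d_0) = 11 - 0 = 11.
rank(im d_{0+1}) = 4.
rank H_0 = 11 - 4 = 7

7


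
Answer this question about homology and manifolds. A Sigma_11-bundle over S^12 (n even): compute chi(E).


chi(S^12) = 2 (n even), chi(Sigma_11) = 2 - 2*11 = -20.
chi(E) = 2 * (-20) = -40

-40


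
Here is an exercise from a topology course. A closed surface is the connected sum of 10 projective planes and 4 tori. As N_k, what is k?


Since a >= 1, the sum is non-orientable; each T^2 can be replaced by RP^2 # RP^2 (since T^2#RP^2 = 3RP^2).
Total crosscaps k = 10 + 2*4 = 18.
Check via chi: chi = 10*1 + 4*0 - (10+4-1)*2 = -16 = 2 - k = -16. Consistent.

18


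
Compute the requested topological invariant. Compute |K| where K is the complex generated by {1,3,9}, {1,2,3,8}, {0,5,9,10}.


Each maximal simplex on m vertices has 2^m - 1 nonempty faces.
Take the union (dedupe shared faces).
Total distinct faces = 33

33


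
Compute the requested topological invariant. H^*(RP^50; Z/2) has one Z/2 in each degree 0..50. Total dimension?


H^k(RP^50; Z/2) = Z/2 for each 0 <= k <= 50.
Total dimension = 50 + 1 = 51

51


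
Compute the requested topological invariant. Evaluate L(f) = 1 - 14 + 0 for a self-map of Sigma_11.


L(f) = tr(f_0*) - tr(f_1*) + tr(f_2*).
= 1 - (14) + (0)
= -13

-13


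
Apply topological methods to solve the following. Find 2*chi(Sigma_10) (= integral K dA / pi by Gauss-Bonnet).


Gauss-Bonnet: integral K dA = 2*pi*chi(M).
chi(Sigma_10) = 2 - 2*10 = -18.
(integral K dA)/pi = 2*chi = 2*(-18) = -36

-36


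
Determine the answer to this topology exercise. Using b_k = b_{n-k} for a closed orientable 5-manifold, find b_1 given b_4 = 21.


Poincare duality for closed orientable n-manifolds: b_k = b_{n-k}.
Here n = 5, so b_1 = b_4 = 21

21


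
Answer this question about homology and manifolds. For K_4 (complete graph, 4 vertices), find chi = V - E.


K_4: V = 4, E = C(4,2) = 6.
chi = V - E = 4 - 6 = -2

-2


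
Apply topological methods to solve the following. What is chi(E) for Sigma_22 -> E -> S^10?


chi(S^10) = 2 (n even), chi(Sigma_22) = 2 - 2*22 = -42.
chi(E) = 2 * (-42) = -84

-84


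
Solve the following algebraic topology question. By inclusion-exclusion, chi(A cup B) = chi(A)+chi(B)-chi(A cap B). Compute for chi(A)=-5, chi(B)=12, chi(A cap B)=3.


chi(A cup B) = chi(A) + chi(B) - chi(A cap B)
= -5 + (12) - (3)
= 4

4


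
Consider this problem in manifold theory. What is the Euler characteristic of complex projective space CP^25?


CP^25 has one cell in each even dimension 0, 2, ..., 2*25 (25+1 cells total).
All cells are even-dimensional, so chi = number of cells.
chi = 25 + 1 = 26

26


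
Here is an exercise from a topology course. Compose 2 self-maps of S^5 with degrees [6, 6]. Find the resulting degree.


Degree is multiplicative: deg(composition) = product of degrees.
= (6) * (6) = 36

36


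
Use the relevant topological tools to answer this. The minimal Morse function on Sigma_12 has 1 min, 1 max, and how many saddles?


A perfect Morse function has m_k = b_k.
For Sigma_12: b_0=1, b_1=2g=24, b_2=1.
Saddles m_1 = 2g = 24

24


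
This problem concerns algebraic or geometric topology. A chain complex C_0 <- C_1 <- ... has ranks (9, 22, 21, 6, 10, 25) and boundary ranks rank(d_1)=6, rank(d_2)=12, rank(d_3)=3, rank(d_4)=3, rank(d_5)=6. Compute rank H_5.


rank H_k = rank(ker d_k) - rank(im d_{k+1}).
rank(ker d_5) = rank(C_5) - rank(d_5) = 25 - 6 = 19.
rank(im d_{5+1}) = 0.
rank H_5 = 19 - 0 = 19

19


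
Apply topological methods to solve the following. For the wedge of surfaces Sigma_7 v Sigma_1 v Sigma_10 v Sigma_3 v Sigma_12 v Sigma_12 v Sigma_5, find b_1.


For a wedge X v Y: reduced H_k(X v Y) = H_k(X) + H_k(Y).
Each Sigma_g contributes b_1 = 2g.
b_1 = 14 + 2 + 20 + 6 + 24 + 24 + 10 = 100

100


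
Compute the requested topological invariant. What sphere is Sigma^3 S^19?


Each suspension raises dimension by 1: Sigma S^n = S^{n+1}.
Sigma^3 S^19 = S^{19+3} = S^22

22


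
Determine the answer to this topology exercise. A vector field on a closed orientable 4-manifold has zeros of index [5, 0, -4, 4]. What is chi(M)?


Poincare-Hopf: chi(M) = sum of indices of zeros.
chi = (5) + (0) + (-4) + (4) = 5

5


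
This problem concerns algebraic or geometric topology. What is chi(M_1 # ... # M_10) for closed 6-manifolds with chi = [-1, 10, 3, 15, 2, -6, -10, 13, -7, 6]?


For n-manifolds: chi(A#B) = chi(A) + chi(B) - chi(S^6).
chi(S^6) = 1 + (-1)^6 = 2.
chi(#) = (sum chi_i) - (10-1)*chi(S^6) = 25 - 9*2 = 7

7


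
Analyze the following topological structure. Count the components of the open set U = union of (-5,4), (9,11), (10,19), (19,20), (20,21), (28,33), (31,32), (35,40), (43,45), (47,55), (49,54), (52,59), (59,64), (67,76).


Sort and merge overlapping open intervals.
Merged: (-5,4), (9,19), (19,20), (20,21), (28,33), (35,40), (43,45), (47,59), (59,64), (67,76).
Number of components = 10

10


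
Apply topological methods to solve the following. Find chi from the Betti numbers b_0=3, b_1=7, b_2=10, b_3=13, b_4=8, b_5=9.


chi = sum_k (-1)^k b_k.
= (3) + (-7) + (10) + (-13) + (8) + (-9)
= -8

-8


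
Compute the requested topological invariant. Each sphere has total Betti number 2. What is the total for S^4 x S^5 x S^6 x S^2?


Total Betti number is multiplicative under products.
Each S^d (d>=1) has total Betti number 2.
There are 4 sphere factors.
Total = 2^4 = 16

16


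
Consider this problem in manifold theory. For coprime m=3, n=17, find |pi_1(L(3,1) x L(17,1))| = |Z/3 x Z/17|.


pi_1(X x Y) = pi_1(X) x pi_1(Y).
pi_1(L(3,1)) = Z/3, pi_1(L(17,1)) = Z/17.
|Z/3 x Z/17| = 3 * 17 = 51

51


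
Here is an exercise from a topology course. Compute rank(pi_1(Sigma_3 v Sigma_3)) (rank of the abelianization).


For a wedge: H_1(A v B) = H_1(A) + H_1(B).
b_1(Sigma_3) = 6, b_1(Sigma_3) = 6.
b_1 = 6 + 6 = 12

12


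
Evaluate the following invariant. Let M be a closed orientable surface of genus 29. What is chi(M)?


For a closed orientable surface of genus g: chi = 2 - 2g.
Here g = 29.
chi = 2 - 2*29 = 2 - 58 = -56

-56


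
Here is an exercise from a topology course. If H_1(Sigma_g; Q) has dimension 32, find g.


For a closed orientable surface: b_1 = 2g.
32 = 2g
g = 32 / 2 = 16

16


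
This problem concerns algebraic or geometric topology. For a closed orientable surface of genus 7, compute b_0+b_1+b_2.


For Sigma_7: b_0 = 1, b_1 = 2g = 14, b_2 = 1.
Total = 1 + 14 + 1 = 16

16


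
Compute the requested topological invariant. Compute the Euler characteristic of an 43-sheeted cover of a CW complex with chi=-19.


For a finite covering: chi(E) = (number of sheets) * chi(B).
chi(E) = 43 * (-19) = -817

-817


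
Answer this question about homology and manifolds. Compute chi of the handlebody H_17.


A genus-g handlebody deformation retracts to a wedge of g circles.
chi(vee_g S^1) = 1 - g.
chi(H_17) = 1 - 17 = -16

-16


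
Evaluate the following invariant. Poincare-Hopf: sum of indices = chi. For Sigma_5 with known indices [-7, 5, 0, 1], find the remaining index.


Poincare-Hopf: sum of indices = chi(M).
chi(Sigma_5) = 2 - 2*5 = -8.
Sum of known indices = -1.
x = chi - (sum known) = -8 - (-1) = -7

-7


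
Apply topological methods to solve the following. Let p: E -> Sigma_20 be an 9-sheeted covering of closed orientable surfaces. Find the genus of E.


For an n-sheeted cover: chi(E) = n * chi(B).
chi(Sigma_20) = 2 - 2*20 = -38.
chi(E) = 9 * (-38) = -342.
genus(E) = (2 - chi(E))/2 = (2 - (-342))/2 = 344/2 = 172

172


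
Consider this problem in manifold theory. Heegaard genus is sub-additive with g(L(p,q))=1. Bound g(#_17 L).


Heegaard genus satisfies g(A#B) <= g(A) + g(B).
Each lens space has g = 1.
Upper bound: 17 * 1 = 17

17


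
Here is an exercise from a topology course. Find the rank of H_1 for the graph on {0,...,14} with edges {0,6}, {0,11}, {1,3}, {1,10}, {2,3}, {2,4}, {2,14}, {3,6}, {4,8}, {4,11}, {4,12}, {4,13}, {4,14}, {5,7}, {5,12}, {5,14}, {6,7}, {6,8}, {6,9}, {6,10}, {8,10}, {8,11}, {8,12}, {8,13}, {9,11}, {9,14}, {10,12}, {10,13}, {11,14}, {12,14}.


b_1 = E - V + (number of components).
E = 30, V = 15, components = 1.
b_1 = 30 - 15 + 1 = 16

16


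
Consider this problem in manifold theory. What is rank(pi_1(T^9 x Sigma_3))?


pi_1(A x B) = pi_1(A) x pi_1(B); rank of abelianization = b_1.
b_1(T^9) = 9, b_1(Sigma_3) = 2*3 = 6.
b_1(product) = 9 + 6 = 15

15


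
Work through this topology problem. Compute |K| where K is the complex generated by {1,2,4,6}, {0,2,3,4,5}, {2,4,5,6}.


Each maximal simplex on m vertices has 2^m - 1 nonempty faces.
Take the union (dedupe shared faces).
Total distinct faces = 47

47


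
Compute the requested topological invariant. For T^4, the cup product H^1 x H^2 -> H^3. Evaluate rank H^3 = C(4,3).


Cup product: H^p x H^q -> H^{p+q}; here p+q = 1+2 = 3.
rank H^k(T^n) = C(n,k).
C(4,3) = 4

4


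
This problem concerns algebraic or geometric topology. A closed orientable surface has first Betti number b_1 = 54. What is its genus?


For a closed orientable surface: b_1 = 2g.
54 = 2g
g = 54 / 2 = 27

27


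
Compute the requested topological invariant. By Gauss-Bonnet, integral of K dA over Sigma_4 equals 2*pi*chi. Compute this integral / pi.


Gauss-Bonnet: integral K dA = 2*pi*chi(M).
chi(Sigma_4) = 2 - 2*4 = -6.
(integral K dA)/pi = 2*chi = 2*(-6) = -12

-12


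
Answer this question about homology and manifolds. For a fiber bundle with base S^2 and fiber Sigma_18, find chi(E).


chi(S^2) = 2 (n even), chi(Sigma_18) = 2 - 2*18 = -34.
chi(E) = 2 * (-34) = -68

-68


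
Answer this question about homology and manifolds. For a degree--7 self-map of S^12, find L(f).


On S^12: L(f) = tr(f_0*) + (-1)^12 tr(f_12*) = 1 + (-1)^12 * deg(f).
L(f) = 1 + (-1)^12 * -7 = 1 + -7 = -6

-6


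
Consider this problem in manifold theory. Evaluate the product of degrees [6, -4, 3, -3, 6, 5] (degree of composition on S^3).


Degree is multiplicative: deg(composition) = product of degrees.
= (6) * (-4) * (3) * (-3) * (6) * (5) = 6480

6480


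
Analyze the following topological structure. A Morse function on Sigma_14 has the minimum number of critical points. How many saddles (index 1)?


A perfect Morse function has m_k = b_k.
For Sigma_14: b_0=1, b_1=2g=28, b_2=1.
Saddles m_1 = 2g = 28

28


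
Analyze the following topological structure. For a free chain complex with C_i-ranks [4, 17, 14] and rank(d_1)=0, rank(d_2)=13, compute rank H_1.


rank H_k = rank(ker d_k) - rank(im d_{k+1}).
rank(ker d_1) = rank(C_1) - rank(d_1) = 17 - 0 = 17.
rank(im d_{1+1}) = 13.
rank H_1 = 17 - 13 = 4

4


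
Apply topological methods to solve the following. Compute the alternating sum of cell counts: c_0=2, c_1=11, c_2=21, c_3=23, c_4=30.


chi = sum_k (-1)^k c_k.
= (-1)^0*2 + (-1)^1*11 + (-1)^2*21 + (-1)^3*23 + (-1)^4*30
= (2) + (-11) + (21) + (-23) + (30)
= 19

19


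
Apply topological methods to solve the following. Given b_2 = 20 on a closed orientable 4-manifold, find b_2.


Poincare duality for closed orientable n-manifolds: b_k = b_{n-k}.
Here n = 4, so b_2 = b_2 = 20

20


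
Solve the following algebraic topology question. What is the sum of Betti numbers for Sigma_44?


For Sigma_44: b_0 = 1, b_1 = 2g = 88, b_2 = 1.
Total = 1 + 88 + 1 = 90

90


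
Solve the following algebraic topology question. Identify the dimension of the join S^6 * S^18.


Join of spheres: S^m * S^n = S^{m+n+1}.
dim = 6 + 18 + 1 = 25

25


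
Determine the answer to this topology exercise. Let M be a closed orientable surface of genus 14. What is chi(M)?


For a closed orientable surface of genus g: chi = 2 - 2g.
Here g = 14.
chi = 2 - 2*14 = 2 - 28 = -26

-26


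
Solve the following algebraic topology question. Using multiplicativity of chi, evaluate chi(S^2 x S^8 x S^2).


chi is multiplicative: chi(X x Y) = chi(X) chi(Y).
Each even-dim sphere has chi = 2. There are 3 factors.
chi = 2^3 = 8

8


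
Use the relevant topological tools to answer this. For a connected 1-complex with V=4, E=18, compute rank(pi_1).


For a connected graph: rank(pi_1) = b_1 = E - V + 1 = 1 - chi.
chi = V - E = 4 - 18 = -14.
rank = 1 - (-14) = 18 - 4 + 1 = 15

15


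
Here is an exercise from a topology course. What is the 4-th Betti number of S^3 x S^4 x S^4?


Each S^d has Poincare polynomial 1 + t^d.
The product S^3 x S^4 x S^4 has Poincare polynomial prod(1+t^d_i).
Expanding: b_0=1, b_3=1, b_4=2, b_7=2, b_8=1, b_11=1.
b_4 = 2

2


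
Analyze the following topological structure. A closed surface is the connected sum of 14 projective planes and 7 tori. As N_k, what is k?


Since a >= 1, the sum is non-orientable; each T^2 can be replaced by RP^2 # RP^2 (since T^2#RP^2 = 3RP^2).
Total crosscaps k = 14 + 2*7 = 28.
Check via chi: chi = 14*1 + 7*0 - (14+7-1)*2 = -26 = 2 - k = -26. Consistent.

28


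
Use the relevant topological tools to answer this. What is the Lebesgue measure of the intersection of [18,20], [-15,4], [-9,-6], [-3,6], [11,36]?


Intersection = [max(a_i), min(b_i)] = [18, -6].
Since 18 > -6, the intersection is empty.
Length = 0

0


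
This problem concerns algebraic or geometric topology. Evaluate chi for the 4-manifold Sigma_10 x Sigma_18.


chi(Sigma_10) = 2 - 2*10 = -18
chi(Sigma_18) = 2 - 2*18 = -34
chi(product) = (-18) * (-34) = 612

612


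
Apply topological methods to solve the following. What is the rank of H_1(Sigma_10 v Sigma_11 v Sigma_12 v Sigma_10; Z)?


For a wedge X v Y: reduced H_k(X v Y) = H_k(X) + H_k(Y).
Each Sigma_g contributes b_1 = 2g.
b_1 = 20 + 22 + 24 + 20 = 86

86


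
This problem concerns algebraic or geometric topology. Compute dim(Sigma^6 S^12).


Each suspension raises dimension by 1: Sigma S^n = S^{n+1}.
Sigma^6 S^12 = S^{12+6} = S^18

18


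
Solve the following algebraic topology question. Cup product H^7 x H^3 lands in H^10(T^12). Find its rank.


Cup product: H^p x H^q -> H^{p+q}; here p+q = 7+3 = 10.
rank H^k(T^n) = C(n,k).
C(12,10) = 66

66


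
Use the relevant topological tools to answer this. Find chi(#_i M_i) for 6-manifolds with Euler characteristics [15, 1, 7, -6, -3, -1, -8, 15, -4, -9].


For n-manifolds: chi(A#B) = chi(A) + chi(B) - chi(S^6).
chi(S^6) = 1 + (-1)^6 = 2.
chi(#) = (sum chi_i) - (10-1)*chi(S^6) = 7 - 9*2 = -11

-11


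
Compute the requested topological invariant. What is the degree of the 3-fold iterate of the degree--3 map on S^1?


deg(f) = -3. Degree is multiplicative: deg(f^3) = (deg f)^3.
deg(f^3) = (-3)^3 = -27

-27


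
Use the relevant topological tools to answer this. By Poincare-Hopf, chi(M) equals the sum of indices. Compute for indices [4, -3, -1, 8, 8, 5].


Poincare-Hopf: chi(M) = sum of indices of zeros.
chi = (4) + (-3) + (-1) + (8) + (8) + (5) = 21

21


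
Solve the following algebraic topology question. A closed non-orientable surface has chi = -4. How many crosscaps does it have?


chi = 2 - k for closed non-orientable surfaces with k crosscaps.
-4 = 2 - k
k = 2 - (-4) = 6

6


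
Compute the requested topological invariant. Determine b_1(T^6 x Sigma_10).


pi_1(A x B) = pi_1(A) x pi_1(B); rank of abelianization = b_1.
b_1(T^6) = 6, b_1(Sigma_10) = 2*10 = 20.
b_1(product) = 6 + 20 = 26

26


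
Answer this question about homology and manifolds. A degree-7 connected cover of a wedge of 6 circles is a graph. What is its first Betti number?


Nielsen-Schreier: an index-n subgroup of F_r is free of rank 1 + n(r-1).
Equivalently: chi(cover) = n*chi(base); chi(vee_r S^1) = 1 - 6 = -5.
chi(E) = 7*(-5) = -35; rank = 1 - chi(E) = 1 - (-35) = 36.
rank = 1 + 7*(6-1) = 1 + 35 = 36

36


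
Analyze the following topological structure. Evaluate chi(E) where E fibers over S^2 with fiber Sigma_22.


chi(S^2) = 2 (n even), chi(Sigma_22) = 2 - 2*22 = -42.
chi(E) = 2 * (-42) = -84

-84


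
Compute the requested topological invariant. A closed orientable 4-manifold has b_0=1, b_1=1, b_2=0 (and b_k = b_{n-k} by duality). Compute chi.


By Poincare duality b_k = b_{4-k}, so full Betti numbers: b_0=1, b_1=1, b_2=0, b_3=1, b_4=1.
chi = sum (-1)^k b_k = 0

0


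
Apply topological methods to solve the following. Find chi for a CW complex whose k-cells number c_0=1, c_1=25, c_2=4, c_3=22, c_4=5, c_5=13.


chi = sum_k (-1)^k c_k.
= (-1)^0*1 + (-1)^1*25 + (-1)^2*4 + (-1)^3*22 + (-1)^4*5 + (-1)^5*13
= (1) + (-25) + (4) + (-22) + (5) + (-13)
= -50

-50


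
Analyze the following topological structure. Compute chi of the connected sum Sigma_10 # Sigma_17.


chi(Sigma_10) = 2 - 2*10 = -18
chi(Sigma_17) = 2 - 2*17 = -32
For surfaces: chi(A#B) = chi(A) + chi(B) - 2.
chi = -18 + -32 - 2 = -52

-52


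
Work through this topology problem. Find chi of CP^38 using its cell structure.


CP^38 has one cell in each even dimension 0, 2, ..., 2*38 (38+1 cells total).
All cells are even-dimensional, so chi = number of cells.
chi = 38 + 1 = 39

39


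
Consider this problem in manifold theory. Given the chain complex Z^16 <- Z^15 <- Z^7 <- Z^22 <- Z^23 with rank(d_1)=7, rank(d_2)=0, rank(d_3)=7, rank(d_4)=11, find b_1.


rank H_k = rank(ker d_k) - rank(im d_{k+1}).
rank(ker d_1) = rank(C_1) - rank(d_1) = 15 - 7 = 8.
rank(im d_{1+1}) = 0.
rank H_1 = 8 - 0 = 8

8


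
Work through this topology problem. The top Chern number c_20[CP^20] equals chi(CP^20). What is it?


For any closed oriented manifold, <e(TM),[M]> = chi(M).
chi(CP^20) = 20+1 = 21

21


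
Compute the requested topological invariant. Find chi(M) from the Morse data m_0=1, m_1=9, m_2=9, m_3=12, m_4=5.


Morse theory: chi(M) = sum_k (-1)^k m_k where m_k = #(index-k critical points).
= (1) + (-9) + (9) + (-12) + (5) = -6

-6


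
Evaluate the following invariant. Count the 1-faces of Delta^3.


Delta^3 has 3+1 vertices. A 1-face is a choice of 1+1 vertices.
f_1 = C(3+1, 1+1) = C(4,2) = 6

6


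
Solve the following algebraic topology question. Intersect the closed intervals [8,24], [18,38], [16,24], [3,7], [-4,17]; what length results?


Intersection = [max(a_i), min(b_i)] = [18, 7].
Since 18 > 7, the intersection is empty.
Length = 0

0


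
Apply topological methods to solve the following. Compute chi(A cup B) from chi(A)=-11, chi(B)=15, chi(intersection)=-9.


chi(A cup B) = chi(A) + chi(B) - chi(A cap B)
= -11 + (15) - (-9)
= 13

13


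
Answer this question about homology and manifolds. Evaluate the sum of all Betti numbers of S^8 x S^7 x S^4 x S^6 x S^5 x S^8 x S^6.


Total Betti number is multiplicative under products.
Each S^d (d>=1) has total Betti number 2.
There are 7 sphere factors.
Total = 2^7 = 128

128


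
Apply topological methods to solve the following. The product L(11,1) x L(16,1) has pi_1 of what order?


pi_1(X x Y) = pi_1(X) x pi_1(Y).
pi_1(L(11,1)) = Z/11, pi_1(L(16,1)) = Z/16.
|Z/11 x Z/16| = 11 * 16 = 176

176


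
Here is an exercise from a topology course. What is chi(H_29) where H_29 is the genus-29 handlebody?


A genus-g handlebody deformation retracts to a wedge of g circles.
chi(vee_g S^1) = 1 - g.
chi(H_29) = 1 - 29 = -28

-28


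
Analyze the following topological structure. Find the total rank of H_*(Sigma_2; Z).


For Sigma_2: b_0 = 1, b_1 = 2g = 4, b_2 = 1.
Total = 1 + 4 + 1 = 6

6


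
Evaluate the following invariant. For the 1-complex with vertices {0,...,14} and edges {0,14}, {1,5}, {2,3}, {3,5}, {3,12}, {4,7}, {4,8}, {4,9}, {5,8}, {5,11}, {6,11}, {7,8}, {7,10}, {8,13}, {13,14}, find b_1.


b_1 = E - V + (number of components).
E = 15, V = 15, components = 1.
b_1 = 15 - 15 + 1 = 1

1


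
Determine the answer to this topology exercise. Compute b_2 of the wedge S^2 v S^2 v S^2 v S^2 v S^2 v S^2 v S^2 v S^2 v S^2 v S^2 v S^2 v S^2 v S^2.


For a wedge of spheres, H_k (k>0) is free on one generator per sphere of dimension k.
Spheres of dimension 2: count = 13.
b_2 = 13

13


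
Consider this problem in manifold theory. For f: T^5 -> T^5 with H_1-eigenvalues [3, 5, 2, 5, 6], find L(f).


For a torus self-map: L(f) = det(I - A) where A acts on H_1.
L(f) = (1-3) * (1-5) * (1-2) * (1-5) * (1-6) = -2 * -4 * -1 * -4 * -5 = -160

-160


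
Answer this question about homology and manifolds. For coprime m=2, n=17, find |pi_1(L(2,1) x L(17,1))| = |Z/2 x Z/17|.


pi_1(X x Y) = pi_1(X) x pi_1(Y).
pi_1(L(2,1)) = Z/2, pi_1(L(17,1)) = Z/17.
|Z/2 x Z/17| = 2 * 17 = 34

34


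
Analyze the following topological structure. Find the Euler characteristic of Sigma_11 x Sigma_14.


chi(Sigma_11) = 2 - 2*11 = -20
chi(Sigma_14) = 2 - 2*14 = -26
chi(product) = (-20) * (-26) = 520

520


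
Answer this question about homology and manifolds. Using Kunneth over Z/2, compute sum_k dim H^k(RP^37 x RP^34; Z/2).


dim H^*(RP^n; Z/2) = n+1 (one Z/2 in each degree 0..n).
Total Betti number is multiplicative.
Total = (37+1) * (34+1) = 38 * 35 = 1330

1330


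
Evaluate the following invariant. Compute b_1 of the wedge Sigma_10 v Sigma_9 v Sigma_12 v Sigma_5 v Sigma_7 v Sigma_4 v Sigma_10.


For a wedge X v Y: reduced H_k(X v Y) = H_k(X) + H_k(Y).
Each Sigma_g contributes b_1 = 2g.
b_1 = 20 + 18 + 24 + 10 + 14 + 8 + 20 = 114

114


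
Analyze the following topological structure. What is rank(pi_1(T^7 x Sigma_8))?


pi_1(A x B) = pi_1(A) x pi_1(B); rank of abelianization = b_1.
b_1(T^7) = 7, b_1(Sigma_8) = 2*8 = 16.
b_1(product) = 7 + 16 = 23

23
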